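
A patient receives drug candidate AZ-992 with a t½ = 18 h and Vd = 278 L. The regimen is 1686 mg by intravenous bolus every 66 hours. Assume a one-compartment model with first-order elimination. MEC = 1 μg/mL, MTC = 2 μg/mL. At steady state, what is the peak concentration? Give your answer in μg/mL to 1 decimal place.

Over one 66-h interval, 66/18 ≈ 3.6667 half-lives elapse, leaving f ≈ 0.0787 of each dose.
Accumulation ratio R = 1/(1 − f) ≈ 1/0.9213 ≈ 1.0854.
Each bolus raises the concentration by D/Vd = 1686/278 ≈ 6.065 μg/mL.
Cmax,ss = C₀/(1 − f) ≈ 6.065/0.9213 ≈ 6.583 μg/mL.
Peak 6.6 μg/mL vs MTC 2 μg/mL: exceeds toxic threshold.

6.6 μg/mL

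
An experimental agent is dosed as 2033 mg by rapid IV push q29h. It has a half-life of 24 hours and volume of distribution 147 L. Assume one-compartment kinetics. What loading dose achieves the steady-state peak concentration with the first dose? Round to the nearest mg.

3584 mg

f = (1/2)^(29/24) ≈ 0.432768; accumulation ratio R = 1/(1−f) ≈ 1.76295.
Loading dose to hit Cmax,ss on first dose: D_load = D_maint·R ≈ 2033 × 1.76295 ≈ 3584.08 mg.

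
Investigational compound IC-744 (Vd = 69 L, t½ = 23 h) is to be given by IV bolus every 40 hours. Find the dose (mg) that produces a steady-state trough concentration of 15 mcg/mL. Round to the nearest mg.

τ/t½ = 40/23 ≈ 1.7391, so f = (1/2)^(40/23) ≈ 0.299550.
Cmin,ss = (D/Vd)·f/(1−f), so D = Cmin,ss·Vd·(1−f)/f.
D = 15 × 69 × (1−f)/f ≈ 15 × 69 × 2.33834 ≈ 2420.18 mg.

2420 mg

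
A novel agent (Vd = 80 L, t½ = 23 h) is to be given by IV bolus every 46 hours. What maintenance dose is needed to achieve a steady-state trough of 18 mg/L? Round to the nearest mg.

τ/t½ = 46/23 ≈ 2, so f = (1/2)^(46/23) ≈ 0.250000.
Cmin,ss = (D/Vd)·f/(1−f), so D = Cmin,ss·Vd·(1−f)/f.
D = 18 × 80 × (1−f)/f ≈ 18 × 80 × 3.00000 ≈ 4320.00 mg.

4320 mg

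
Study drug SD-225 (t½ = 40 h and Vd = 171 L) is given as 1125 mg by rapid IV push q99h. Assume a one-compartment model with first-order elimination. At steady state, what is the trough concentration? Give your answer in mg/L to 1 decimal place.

1.4 mg/L

Over one 99-h interval, 99/40 ≈ 2.475 half-lives elapse, leaving f ≈ 0.1799 of each dose.
Each bolus raises the concentration by D/Vd = 1125/171 ≈ 6.579 mg/L.
Steady-state trough Cmin,ss = C₀·f/(1−f) ≈ 6.579 × 0.1799/0.8201 ≈ 1.443 mg/L.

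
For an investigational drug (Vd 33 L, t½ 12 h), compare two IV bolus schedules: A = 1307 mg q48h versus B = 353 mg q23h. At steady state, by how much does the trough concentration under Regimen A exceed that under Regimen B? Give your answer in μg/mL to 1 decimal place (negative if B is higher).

Regimen A: f = (1/2)^(48/12) ≈ 0.0625; Cmin,ss = (1307/33)·f/(1−f) ≈ 2.640 μg/mL.
Regimen B: f = (1/2)^(23/12) ≈ 0.2649; Cmin,ss = (353/33)·f/(1−f) ≈ 3.855 μg/mL.
Difference ≈ 2.640 − 3.855 ≈ -1.215 μg/mL.

-1.2 μg/mL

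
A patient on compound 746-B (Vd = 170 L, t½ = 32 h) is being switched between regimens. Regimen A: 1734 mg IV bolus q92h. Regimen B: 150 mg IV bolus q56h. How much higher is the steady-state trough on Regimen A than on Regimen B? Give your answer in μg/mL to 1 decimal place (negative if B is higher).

1.2 μg/mL

Regimen A: f = (1/2)^(92/32) ≈ 0.1363; Cmin,ss = (1734/170)·f/(1−f) ≈ 1.610 μg/mL.
Regimen B: f = (1/2)^(56/32) ≈ 0.2973; Cmin,ss = (150/170)·f/(1−f) ≈ 0.373 μg/mL.
Difference ≈ 1.610 − 0.373 ≈ 1.237 μg/mL.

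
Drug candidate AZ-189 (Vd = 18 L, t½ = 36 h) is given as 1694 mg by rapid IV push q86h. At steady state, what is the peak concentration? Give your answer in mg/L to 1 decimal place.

116.3 mg/L

k = ln2/t½ = ln2/36 ≈ 0.019254 h⁻¹; fraction remaining f = e^(−kτ) = e^(−0.019254×86) ≈ 0.1909.
At steady state, accumulation factor R = 1/(1 − e^(−kτ)) ≈ 1.2359.
Each bolus raises the concentration by D/Vd = 1694/18 ≈ 94.111 mg/L.
Steady-state peak Cmax,ss = C₀·R ≈ 94.111 × 1.2359 ≈ 116.312 mg/L.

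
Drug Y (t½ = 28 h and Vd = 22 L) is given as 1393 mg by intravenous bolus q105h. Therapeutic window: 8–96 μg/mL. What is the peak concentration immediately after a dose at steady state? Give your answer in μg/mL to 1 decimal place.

Over one 105-h interval, 105/28 ≈ 3.75 half-lives elapse, leaving f ≈ 0.0743 of each dose.
Accumulation ratio R = 1/(1 − f) ≈ 1/0.9257 ≈ 1.0803.
Each bolus raises the concentration by D/Vd = 1393/22 ≈ 63.318 μg/mL.
Cmax,ss = C₀/(1 − f) ≈ 63.318/0.9257 ≈ 68.400 μg/mL.
Peak 68.4 μg/mL vs MTC 96 μg/mL: below toxic threshold.

68.4 μg/mL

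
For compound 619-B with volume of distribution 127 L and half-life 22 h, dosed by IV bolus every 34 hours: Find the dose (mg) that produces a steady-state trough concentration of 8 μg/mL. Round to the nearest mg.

1950 mg

τ/t½ = 34/22 ≈ 1.5455, so f = (1/2)^(34/22) ≈ 0.342588.
Cmin,ss = (D/Vd)·f/(1−f), so D = Cmin,ss·Vd·(1−f)/f.
D = 8 × 127 × (1−f)/f ≈ 8 × 127 × 1.91896 ≈ 1949.66 mg.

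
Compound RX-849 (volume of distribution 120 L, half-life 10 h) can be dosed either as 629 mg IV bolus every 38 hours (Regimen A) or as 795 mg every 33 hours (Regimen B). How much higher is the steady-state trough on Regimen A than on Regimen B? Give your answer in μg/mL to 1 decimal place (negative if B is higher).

Regimen A: f = (1/2)^(38/10) ≈ 0.0718; Cmin,ss = (629/120)·f/(1−f) ≈ 0.405 μg/mL.
Regimen B: f = (1/2)^(33/10) ≈ 0.1015; Cmin,ss = (795/120)·f/(1−f) ≈ 0.748 μg/mL.
Difference ≈ 0.405 − 0.748 ≈ -0.343 μg/mL.

-0.3 μg/mL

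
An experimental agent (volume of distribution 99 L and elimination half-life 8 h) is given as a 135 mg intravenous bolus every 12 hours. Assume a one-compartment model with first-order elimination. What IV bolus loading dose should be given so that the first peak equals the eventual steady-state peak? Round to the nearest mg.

209 mg

f = (1/2)^(12/8) ≈ 0.353553; accumulation ratio R = 1/(1−f) ≈ 1.54692.
Loading dose to hit Cmax,ss on first dose: D_load = D_maint·R ≈ 135 × 1.54692 ≈ 208.83 mg.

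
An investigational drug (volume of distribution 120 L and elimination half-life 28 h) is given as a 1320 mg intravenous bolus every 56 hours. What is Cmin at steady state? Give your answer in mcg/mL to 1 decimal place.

3.7 mcg/mL

τ = 56 h = 2 half-lives, so f = (1/2)^2 = 0.25.
Accumulation ratio R = 1/(1 − f) = 1/0.75 = 4/3.
Single-dose peak C₀ = D/Vd = 1320/120 = 11 mcg/mL.
Steady-state peak Cmax,ss = C₀·R = 11 × 4/3 ≈ 14.667 mcg/mL.
Steady-state trough Cmin,ss = Cmax,ss·f ≈ 14.667 × 0.25 ≈ 3.667 mcg/mL.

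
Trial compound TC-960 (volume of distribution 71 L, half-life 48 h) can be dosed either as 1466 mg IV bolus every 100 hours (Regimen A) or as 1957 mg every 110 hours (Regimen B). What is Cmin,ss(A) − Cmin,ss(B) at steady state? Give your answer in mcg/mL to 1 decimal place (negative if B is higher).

-0.7 mcg/mL

Regimen A: f = (1/2)^(100/48) ≈ 0.2360; Cmin,ss = (1466/71)·f/(1−f) ≈ 6.378 mcg/mL.
Regimen B: f = (1/2)^(110/48) ≈ 0.2042; Cmin,ss = (1957/71)·f/(1−f) ≈ 7.073 mcg/mL.
Difference ≈ 6.378 − 7.073 ≈ -0.695 mcg/mL.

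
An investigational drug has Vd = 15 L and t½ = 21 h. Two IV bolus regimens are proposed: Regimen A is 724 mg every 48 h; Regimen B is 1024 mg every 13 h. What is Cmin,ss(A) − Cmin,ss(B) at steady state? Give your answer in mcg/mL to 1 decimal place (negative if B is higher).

Regimen A: f = (1/2)^(48/21) ≈ 0.2051; Cmin,ss = (724/15)·f/(1−f) ≈ 12.454 mcg/mL.
Regimen B: f = (1/2)^(13/21) ≈ 0.6511; Cmin,ss = (1024/15)·f/(1−f) ≈ 127.396 mcg/mL.
Difference ≈ 12.454 − 127.396 ≈ -114.942 mcg/mL.

-114.9 mcg/mL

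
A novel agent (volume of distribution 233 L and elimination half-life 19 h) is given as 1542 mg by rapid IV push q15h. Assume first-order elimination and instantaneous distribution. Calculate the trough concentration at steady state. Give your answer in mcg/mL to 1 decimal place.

9.1 mcg/mL

Over one 15-h interval, 15/19 ≈ 0.78947 half-lives elapse, leaving f ≈ 0.5786 of each dose.
Each bolus raises the concentration by D/Vd = 1542/233 ≈ 6.618 mcg/mL.
Steady-state trough Cmin,ss = C₀·f/(1−f) ≈ 6.618 × 0.5786/0.4214 ≈ 9.087 mcg/mL.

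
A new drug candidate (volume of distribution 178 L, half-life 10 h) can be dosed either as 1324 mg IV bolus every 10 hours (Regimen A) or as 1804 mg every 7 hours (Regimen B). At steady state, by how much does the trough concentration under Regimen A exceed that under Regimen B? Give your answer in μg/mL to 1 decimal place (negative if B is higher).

Regimen A: f = (1/2)^(10/10) ≈ 0.5000; Cmin,ss = (1324/178)·f/(1−f) ≈ 7.438 μg/mL.
Regimen B: f = (1/2)^(7/10) ≈ 0.6156; Cmin,ss = (1804/178)·f/(1−f) ≈ 16.230 μg/mL.
Difference ≈ 7.438 − 16.230 ≈ -8.792 μg/mL.

-8.8 μg/mL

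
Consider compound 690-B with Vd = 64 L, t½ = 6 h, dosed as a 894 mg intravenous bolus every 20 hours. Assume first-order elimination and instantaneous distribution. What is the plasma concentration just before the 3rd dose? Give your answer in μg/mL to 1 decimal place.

f = (1/2)^(τ/t½) = (1/2)^(20/6) ≈ 0.0992.
C₀ = D/Vd = 894/64 ≈ 13.969 μg/mL.
Before the 3rd dose, 2 doses have been given. Superposition: Cmin = C₀·(f + f²).
≈ 13.969 × (0.0992 + 0.0098) ≈ 13.969 × 0.1090 ≈ 1.523 μg/mL.

1.5 μg/mL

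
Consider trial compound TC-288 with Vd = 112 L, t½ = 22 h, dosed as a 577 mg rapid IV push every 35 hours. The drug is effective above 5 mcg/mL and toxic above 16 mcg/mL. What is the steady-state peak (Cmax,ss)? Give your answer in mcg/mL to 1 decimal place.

Over one 35-h interval, 35/22 ≈ 1.5909 half-lives elapse, leaving f ≈ 0.3320 of each dose.
At steady state, accumulation factor R = 1/(1 − e^(−kτ)) ≈ 1.4970.
Each bolus raises the concentration by D/Vd = 577/112 ≈ 5.152 mcg/mL.
Cmax,ss = C₀/(1 − f) ≈ 5.152/0.6680 ≈ 7.713 mcg/mL.
Peak 7.7 mcg/mL vs MTC 16 mcg/mL: below toxic threshold.

7.7 mcg/mL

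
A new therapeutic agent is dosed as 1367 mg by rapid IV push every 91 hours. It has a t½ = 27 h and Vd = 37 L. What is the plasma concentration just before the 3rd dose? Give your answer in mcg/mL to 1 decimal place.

f = (1/2)^(τ/t½) = (1/2)^(91/27) ≈ 0.0967.
C₀ = D/Vd = 1367/37 ≈ 36.946 mcg/mL.
Before the 3rd dose, 2 doses have been given. Superposition: Cmin = C₀·(f + f²).
≈ 36.946 × (0.0967 + 0.0094) ≈ 36.946 × 0.1061 ≈ 3.920 mcg/mL.

3.9 mcg/mL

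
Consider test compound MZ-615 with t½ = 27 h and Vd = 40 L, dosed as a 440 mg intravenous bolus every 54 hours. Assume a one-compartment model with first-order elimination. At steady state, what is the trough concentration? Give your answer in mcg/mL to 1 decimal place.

3.7 mcg/mL

The dosing interval is 2 half-lives, so f = 2^(−2) = 0.25.
At steady state, R = 1/(1 − 0.25) = 4/3.
Single-dose peak C₀ = D/Vd = 440/40 = 11 mcg/mL.
Steady-state peak Cmax,ss = C₀·R = 11 × 4/3 ≈ 14.667 mcg/mL.
Steady-state trough Cmin,ss = Cmax,ss·f ≈ 14.667 × 0.25 ≈ 3.667 mcg/mL.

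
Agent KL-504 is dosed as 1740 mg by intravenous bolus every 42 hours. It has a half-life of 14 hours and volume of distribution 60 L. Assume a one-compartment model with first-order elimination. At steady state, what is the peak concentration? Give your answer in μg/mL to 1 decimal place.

The dosing interval is 3 half-lives, so f = 2^(−3) = 0.125.
Accumulation ratio R = 1/(1 − f) = 1/0.875 = 8/7.
Single-dose peak C₀ = D/Vd = 1740/60 = 29 μg/mL.
Steady-state peak Cmax,ss = C₀·R = 29 × 8/7 ≈ 33.143 μg/mL.

33.1 μg/mL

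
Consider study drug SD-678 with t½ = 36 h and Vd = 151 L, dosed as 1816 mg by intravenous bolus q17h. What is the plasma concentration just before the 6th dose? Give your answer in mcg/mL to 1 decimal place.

25.0 mcg/mL

f = (1/2)^(τ/t½) = (1/2)^(17/36) ≈ 0.7209.
C₀ = D/Vd = 1816/151 ≈ 12.026 mcg/mL.
Before the 6th dose, 5 doses have been given. Superposition: Cmin = C₀·(f + f² + … + f^5).
≈ 12.026 × (0.7209 + 0.5197 + 0.3746 + 0.2701 + 0.1947) ≈ 12.026 × 2.0800 ≈ 25.014 mcg/mL.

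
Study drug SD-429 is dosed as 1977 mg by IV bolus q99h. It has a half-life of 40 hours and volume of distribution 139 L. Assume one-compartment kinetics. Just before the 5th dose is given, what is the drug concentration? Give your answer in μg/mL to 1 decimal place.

3.1 μg/mL

f = (1/2)^(τ/t½) = (1/2)^(99/40) ≈ 0.1799.
C₀ = D/Vd = 1977/139 ≈ 14.223 μg/mL.
Before the 5th dose, 4 doses have been given. Superposition: Cmin = C₀·(f + f² + … + f^4).
≈ 14.223 × (0.1799 + 0.0324 + 0.0058 + 0.0010) ≈ 14.223 × 0.2191 ≈ 3.116 μg/mL.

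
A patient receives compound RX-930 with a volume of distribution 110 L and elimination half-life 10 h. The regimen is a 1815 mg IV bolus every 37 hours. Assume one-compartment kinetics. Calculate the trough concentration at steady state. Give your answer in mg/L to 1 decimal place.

Over one 37-h interval, 37/10 ≈ 3.7 half-lives elapse, leaving f ≈ 0.0769 of each dose.
Each bolus raises the concentration by D/Vd = 1815/110 ≈ 16.500 mg/L.
Steady-state trough Cmin,ss = C₀·f/(1−f) ≈ 16.500 × 0.0769/0.9231 ≈ 1.375 mg/L.

1.4 mg/L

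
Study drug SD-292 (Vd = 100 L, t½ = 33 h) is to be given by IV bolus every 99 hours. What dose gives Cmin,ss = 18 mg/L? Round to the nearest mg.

τ/t½ = 99/33 ≈ 3, so f = (1/2)^(99/33) ≈ 0.125000.
Cmin,ss = (D/Vd)·f/(1−f), so D = Cmin,ss·Vd·(1−f)/f.
D = 18 × 100 × (1−f)/f ≈ 18 × 100 × 7.00000 ≈ 12600.00 mg.

12600 mg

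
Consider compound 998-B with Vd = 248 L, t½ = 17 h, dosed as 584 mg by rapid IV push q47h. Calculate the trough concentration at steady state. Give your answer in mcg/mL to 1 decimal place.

k = ln2/t½ = ln2/17 ≈ 0.040773 h⁻¹; fraction remaining f = e^(−kτ) = e^(−0.040773×47) ≈ 0.1471.
Each bolus raises the concentration by D/Vd = 584/248 ≈ 2.355 mcg/mL.
Steady-state trough Cmin,ss = C₀·f/(1−f) ≈ 2.355 × 0.1471/0.8529 ≈ 0.406 mcg/mL.

0.4 mcg/mL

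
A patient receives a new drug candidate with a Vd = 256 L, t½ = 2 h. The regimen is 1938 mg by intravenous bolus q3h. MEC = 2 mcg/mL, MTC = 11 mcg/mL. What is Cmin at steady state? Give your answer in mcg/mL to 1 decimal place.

4.1 mcg/mL

k = ln2/t½ = ln2/2 ≈ 0.346574 h⁻¹; fraction remaining f = e^(−kτ) = e^(−0.346574×3) ≈ 0.3536.
Each bolus raises the concentration by D/Vd = 1938/256 ≈ 7.570 mcg/mL.
Steady-state trough Cmin,ss = C₀·f/(1−f) ≈ 7.570 × 0.3536/0.6464 ≈ 4.141 mcg/mL.
Trough 4.1 mcg/mL vs MEC 2 mcg/mL: adequate.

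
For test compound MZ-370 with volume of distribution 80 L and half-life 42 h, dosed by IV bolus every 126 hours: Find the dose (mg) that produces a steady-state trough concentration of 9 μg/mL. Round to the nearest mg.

τ/t½ = 126/42 ≈ 3, so f = (1/2)^(126/42) ≈ 0.125000.
Cmin,ss = (D/Vd)·f/(1−f), so D = Cmin,ss·Vd·(1−f)/f.
D = 9 × 80 × (1−f)/f ≈ 9 × 80 × 7.00000 ≈ 5040.00 mg.

5040 mg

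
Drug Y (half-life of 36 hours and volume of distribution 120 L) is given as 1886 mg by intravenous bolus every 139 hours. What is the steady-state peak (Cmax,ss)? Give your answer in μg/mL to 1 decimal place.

16.9 μg/mL

Over one 139-h interval, 139/36 ≈ 3.8611 half-lives elapse, leaving f ≈ 0.0688 of each dose.
Accumulation ratio R = 1/(1 − f) ≈ 1/0.9312 ≈ 1.0739.
Each bolus raises the concentration by D/Vd = 1886/120 ≈ 15.717 μg/mL.
Cmax,ss = C₀/(1 − f) ≈ 15.717/0.9312 ≈ 16.878 μg/mL.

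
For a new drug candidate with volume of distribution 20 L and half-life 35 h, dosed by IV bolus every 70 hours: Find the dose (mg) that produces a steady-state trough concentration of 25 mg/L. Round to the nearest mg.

τ/t½ = 70/35 ≈ 2, so f = (1/2)^(70/35) ≈ 0.250000.
Cmin,ss = (D/Vd)·f/(1−f), so D = Cmin,ss·Vd·(1−f)/f.
D = 25 × 20 × (1−f)/f ≈ 25 × 20 × 3.00000 ≈ 1500.00 mg.

1500 mg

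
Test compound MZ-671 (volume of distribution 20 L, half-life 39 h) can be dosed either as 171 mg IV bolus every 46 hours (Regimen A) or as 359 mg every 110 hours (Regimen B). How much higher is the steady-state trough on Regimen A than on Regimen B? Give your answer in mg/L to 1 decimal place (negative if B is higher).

3.8 mg/L

Regimen A: f = (1/2)^(46/39) ≈ 0.4415; Cmin,ss = (171/20)·f/(1−f) ≈ 6.759 mg/L.
Regimen B: f = (1/2)^(110/39) ≈ 0.1416; Cmin,ss = (359/20)·f/(1−f) ≈ 2.961 mg/L.
Difference ≈ 6.759 − 2.961 ≈ 3.798 mg/L.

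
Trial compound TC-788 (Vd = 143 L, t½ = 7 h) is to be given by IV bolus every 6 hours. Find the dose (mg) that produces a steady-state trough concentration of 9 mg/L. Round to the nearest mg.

τ/t½ = 6/7 ≈ 0.85714, so f = (1/2)^(6/7) ≈ 0.552045.
Cmin,ss = (D/Vd)·f/(1−f), so D = Cmin,ss·Vd·(1−f)/f.
D = 9 × 143 × (1−f)/f ≈ 9 × 143 × 0.81145 ≈ 1044.34 mg.

1044 mg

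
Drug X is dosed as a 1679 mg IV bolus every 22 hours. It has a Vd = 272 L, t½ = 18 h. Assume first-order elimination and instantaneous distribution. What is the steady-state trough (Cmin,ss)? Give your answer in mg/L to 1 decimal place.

k = ln2/t½ = ln2/18 ≈ 0.038508 h⁻¹; fraction remaining f = e^(−kτ) = e^(−0.038508×22) ≈ 0.4286.
Accumulation ratio R = 1/(1 − f) ≈ 1/0.5714 ≈ 1.7501.
Each bolus raises the concentration by D/Vd = 1679/272 ≈ 6.173 mg/L.
Cmax,ss = C₀/(1 − f) ≈ 6.173/0.5714 ≈ 10.803 mg/L.
Steady-state trough Cmin,ss = Cmax,ss·f ≈ 10.803 × 0.4286 ≈ 4.630 mg/L.

4.6 mg/L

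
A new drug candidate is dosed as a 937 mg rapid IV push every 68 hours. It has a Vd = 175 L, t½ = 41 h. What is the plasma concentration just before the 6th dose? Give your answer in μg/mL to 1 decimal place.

f = (1/2)^(τ/t½) = (1/2)^(68/41) ≈ 0.3168.
C₀ = D/Vd = 937/175 ≈ 5.354 μg/mL.
Before the 6th dose, 5 doses have been given. Superposition: Cmin = C₀·(f + f² + … + f^5).
≈ 5.354 × (0.3168 + 0.1004 + 0.0318 + 0.0101 + 0.0032) ≈ 5.354 × 0.4623 ≈ 2.475 μg/mL.

2.5 μg/mL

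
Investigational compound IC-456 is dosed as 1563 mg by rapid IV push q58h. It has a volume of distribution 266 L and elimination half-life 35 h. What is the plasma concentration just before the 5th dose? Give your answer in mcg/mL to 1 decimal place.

2.7 mcg/mL

f = (1/2)^(τ/t½) = (1/2)^(58/35) ≈ 0.3171.
C₀ = D/Vd = 1563/266 ≈ 5.876 mcg/mL.
Before the 5th dose, 4 doses have been given. Superposition: Cmin = C₀·(f + f² + … + f^4).
≈ 5.876 × (0.3171 + 0.1006 + 0.0319 + 0.0101) ≈ 5.876 × 0.4597 ≈ 2.701 mcg/mL.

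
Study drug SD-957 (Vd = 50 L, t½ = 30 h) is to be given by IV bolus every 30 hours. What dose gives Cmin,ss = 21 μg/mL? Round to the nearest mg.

1050 mg

τ/t½ = 30/30 ≈ 1, so f = (1/2)^(30/30) ≈ 0.500000.
Cmin,ss = (D/Vd)·f/(1−f), so D = Cmin,ss·Vd·(1−f)/f.
D = 21 × 50 × (1−f)/f ≈ 21 × 50 × 1.00000 ≈ 1050.00 mg.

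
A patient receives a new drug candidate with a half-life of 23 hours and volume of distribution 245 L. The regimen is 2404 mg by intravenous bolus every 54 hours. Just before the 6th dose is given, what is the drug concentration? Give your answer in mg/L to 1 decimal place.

f = (1/2)^(τ/t½) = (1/2)^(54/23) ≈ 0.1964.
C₀ = D/Vd = 2404/245 ≈ 9.812 mg/L.
Before the 6th dose, 5 doses have been given. Superposition: Cmin = C₀·(f + f² + … + f^5).
≈ 9.812 × (0.1964 + 0.0386 + 0.0076 + 0.0015 + 0.0003) ≈ 9.812 × 0.2444 ≈ 2.398 mg/L.

2.4 mg/L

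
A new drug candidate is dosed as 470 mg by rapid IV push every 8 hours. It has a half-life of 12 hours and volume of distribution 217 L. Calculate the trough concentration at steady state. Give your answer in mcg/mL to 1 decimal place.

3.7 mcg/mL

Over one 8-h interval, 8/12 ≈ 0.66667 half-lives elapse, leaving f ≈ 0.6300 of each dose.
Single-dose peak C₀ = D/Vd = 470/217 ≈ 2.166 mcg/mL.
Steady-state trough Cmin,ss = C₀·f/(1−f) ≈ 2.166 × 0.6300/0.3700 ≈ 3.688 mcg/mL.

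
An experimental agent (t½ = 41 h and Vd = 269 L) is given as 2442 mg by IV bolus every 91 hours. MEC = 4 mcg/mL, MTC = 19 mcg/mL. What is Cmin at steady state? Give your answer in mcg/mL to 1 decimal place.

τ/t½ = 91/41 ≈ 2.2195, so fraction remaining f = (1/2)^(91/41) ≈ 0.2147.
Each bolus raises the concentration by D/Vd = 2442/269 ≈ 9.078 mcg/mL.
Steady-state trough Cmin,ss = C₀·f/(1−f) ≈ 9.078 × 0.2147/0.7853 ≈ 2.482 mcg/mL.
Trough 2.5 mcg/mL vs MEC 4 mcg/mL: subtherapeutic.

2.5 mcg/mL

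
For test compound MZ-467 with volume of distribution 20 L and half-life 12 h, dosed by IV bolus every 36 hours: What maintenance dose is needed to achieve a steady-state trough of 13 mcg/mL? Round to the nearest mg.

τ/t½ = 36/12 ≈ 3, so f = (1/2)^(36/12) ≈ 0.125000.
Cmin,ss = (D/Vd)·f/(1−f), so D = Cmin,ss·Vd·(1−f)/f.
D = 13 × 20 × (1−f)/f ≈ 13 × 20 × 7.00000 ≈ 1820.00 mg.

1820 mg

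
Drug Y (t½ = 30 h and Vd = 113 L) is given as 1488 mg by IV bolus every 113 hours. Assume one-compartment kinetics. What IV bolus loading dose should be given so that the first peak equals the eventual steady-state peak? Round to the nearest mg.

1606 mg

f = (1/2)^(113/30) ≈ 0.073472; accumulation ratio R = 1/(1−f) ≈ 1.07930.
Loading dose to hit Cmax,ss on first dose: D_load = D_maint·R ≈ 1488 × 1.07930 ≈ 1606.00 mg.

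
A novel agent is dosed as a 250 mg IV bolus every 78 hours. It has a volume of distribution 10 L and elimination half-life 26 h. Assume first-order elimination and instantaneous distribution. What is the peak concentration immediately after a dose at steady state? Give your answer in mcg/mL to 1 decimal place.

28.6 mcg/mL

τ = 78 h = 3 half-lives, so f = (1/2)^3 = 0.125.
Accumulation ratio R = 1/(1 − f) = 1/0.875 = 8/7.
Single-dose peak C₀ = D/Vd = 250/10 = 25 mcg/mL.
Steady-state peak Cmax,ss = C₀·R = 25 × 8/7 ≈ 28.571 mcg/mL.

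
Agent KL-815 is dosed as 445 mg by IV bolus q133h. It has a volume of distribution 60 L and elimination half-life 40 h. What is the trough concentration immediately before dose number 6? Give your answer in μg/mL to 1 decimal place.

0.8 μg/mL

f = (1/2)^(τ/t½) = (1/2)^(133/40) ≈ 0.0998.
C₀ = D/Vd = 445/60 ≈ 7.417 μg/mL.
Before the 6th dose, 5 doses have been given. Superposition: Cmin = C₀·(f + f² + … + f^5).
≈ 7.417 × (0.0998 + 0.0100 + 0.0010 + 0.0001 + 0.0000) ≈ 7.417 × 0.1109 ≈ 0.823 μg/mL.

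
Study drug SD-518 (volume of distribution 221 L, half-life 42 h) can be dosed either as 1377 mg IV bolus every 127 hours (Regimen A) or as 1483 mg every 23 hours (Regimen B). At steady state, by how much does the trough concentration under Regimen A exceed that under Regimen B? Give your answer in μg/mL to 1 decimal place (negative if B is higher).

Regimen A: f = (1/2)^(127/42) ≈ 0.1230; Cmin,ss = (1377/221)·f/(1−f) ≈ 0.874 μg/mL.
Regimen B: f = (1/2)^(23/42) ≈ 0.6841; Cmin,ss = (1483/221)·f/(1−f) ≈ 14.532 μg/mL.
Difference ≈ 0.874 − 14.532 ≈ -13.658 μg/mL.

-13.7 μg/mL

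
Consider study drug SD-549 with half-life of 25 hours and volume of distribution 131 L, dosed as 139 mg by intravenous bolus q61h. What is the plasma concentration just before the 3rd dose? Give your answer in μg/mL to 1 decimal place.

f = (1/2)^(τ/t½) = (1/2)^(61/25) ≈ 0.1843.
C₀ = D/Vd = 139/131 ≈ 1.061 μg/mL.
Before the 3rd dose, 2 doses have been given. Superposition: Cmin = C₀·(f + f²).
≈ 1.061 × (0.1843 + 0.0340) ≈ 1.061 × 0.2183 ≈ 0.232 μg/mL.

0.2 μg/mL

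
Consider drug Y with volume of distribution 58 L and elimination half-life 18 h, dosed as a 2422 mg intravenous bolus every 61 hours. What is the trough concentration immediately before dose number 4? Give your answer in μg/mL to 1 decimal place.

4.4 μg/mL

f = (1/2)^(τ/t½) = (1/2)^(61/18) ≈ 0.0955.
C₀ = D/Vd = 2422/58 ≈ 41.759 μg/mL.
Before the 4th dose, 3 doses have been given. Superposition: Cmin = C₀·(f + f² + … + f^3).
≈ 41.759 × (0.0955 + 0.0091 + 0.0009) ≈ 41.759 × 0.1055 ≈ 4.406 μg/mL.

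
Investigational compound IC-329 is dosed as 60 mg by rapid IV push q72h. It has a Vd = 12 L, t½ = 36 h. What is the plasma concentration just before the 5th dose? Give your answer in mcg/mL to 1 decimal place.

f = (1/2)^(τ/t½) = (1/2)^(72/36) ≈ 0.2500.
C₀ = D/Vd = 60/12 ≈ 5.000 mcg/mL.
Before the 5th dose, 4 doses have been given. Superposition: Cmin = C₀·(f + f² + … + f^4).
≈ 5.000 × (0.2500 + 0.0625 + 0.0156 + 0.0039) ≈ 5.000 × 0.3320 ≈ 1.660 mcg/mL.

1.7 mcg/mL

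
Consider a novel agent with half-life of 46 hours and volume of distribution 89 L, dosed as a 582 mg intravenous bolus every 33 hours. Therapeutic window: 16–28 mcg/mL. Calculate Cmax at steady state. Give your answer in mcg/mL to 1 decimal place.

16.7 mcg/mL

Over one 33-h interval, 33/46 ≈ 0.71739 half-lives elapse, leaving f ≈ 0.6082 of each dose.
Accumulation ratio R = 1/(1 − f) ≈ 1/0.3918 ≈ 2.5523.
Each bolus raises the concentration by D/Vd = 582/89 ≈ 6.539 mcg/mL.
Steady-state peak Cmax,ss = C₀·R ≈ 6.539 × 2.5523 ≈ 16.689 mcg/mL.
Peak 16.7 mcg/mL vs MTC 28 mcg/mL: below toxic threshold.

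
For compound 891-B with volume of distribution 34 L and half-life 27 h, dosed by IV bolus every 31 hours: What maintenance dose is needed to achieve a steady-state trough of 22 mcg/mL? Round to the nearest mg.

τ/t½ = 31/27 ≈ 1.1481, so f = (1/2)^(31/27) ≈ 0.451204.
Cmin,ss = (D/Vd)·f/(1−f), so D = Cmin,ss·Vd·(1−f)/f.
D = 22 × 34 × (1−f)/f ≈ 22 × 34 × 1.21629 ≈ 909.78 mg.

910 mg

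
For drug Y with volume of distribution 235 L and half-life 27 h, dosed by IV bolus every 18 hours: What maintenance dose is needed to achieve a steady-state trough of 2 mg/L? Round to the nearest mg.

276 mg

τ/t½ = 18/27 ≈ 0.66667, so f = (1/2)^(18/27) ≈ 0.629961.
Cmin,ss = (D/Vd)·f/(1−f), so D = Cmin,ss·Vd·(1−f)/f.
D = 2 × 235 × (1−f)/f ≈ 2 × 235 × 0.58740 ≈ 276.08 mg.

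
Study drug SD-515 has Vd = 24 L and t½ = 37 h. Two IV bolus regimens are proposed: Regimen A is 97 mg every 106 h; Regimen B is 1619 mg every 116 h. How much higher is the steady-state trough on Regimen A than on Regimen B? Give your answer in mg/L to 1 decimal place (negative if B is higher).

-8.0 mg/L

Regimen A: f = (1/2)^(106/37) ≈ 0.1373; Cmin,ss = (97/24)·f/(1−f) ≈ 0.643 mg/L.
Regimen B: f = (1/2)^(116/37) ≈ 0.1138; Cmin,ss = (1619/24)·f/(1−f) ≈ 8.663 mg/L.
Difference ≈ 0.643 − 8.663 ≈ -8.020 mg/L.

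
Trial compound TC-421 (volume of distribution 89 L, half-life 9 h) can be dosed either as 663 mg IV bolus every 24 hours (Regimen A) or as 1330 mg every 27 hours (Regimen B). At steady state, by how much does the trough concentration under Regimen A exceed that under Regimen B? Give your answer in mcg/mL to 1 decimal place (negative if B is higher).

-0.7 mcg/mL

Regimen A: f = (1/2)^(24/9) ≈ 0.1575; Cmin,ss = (663/89)·f/(1−f) ≈ 1.393 mcg/mL.
Regimen B: f = (1/2)^(27/9) ≈ 0.1250; Cmin,ss = (1330/89)·f/(1−f) ≈ 2.135 mcg/mL.
Difference ≈ 1.393 − 2.135 ≈ -0.742 mcg/mL.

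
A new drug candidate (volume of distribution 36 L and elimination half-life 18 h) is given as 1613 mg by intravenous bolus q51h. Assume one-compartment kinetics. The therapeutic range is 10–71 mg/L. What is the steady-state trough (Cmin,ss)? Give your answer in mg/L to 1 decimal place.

7.3 mg/L

Over one 51-h interval, 51/18 ≈ 2.8333 half-lives elapse, leaving f ≈ 0.1403 of each dose.
Accumulation ratio R = 1/(1 − f) ≈ 1/0.8597 ≈ 1.1632.
Single-dose peak C₀ = D/Vd = 1613/36 ≈ 44.806 mg/L.
Steady-state peak Cmax,ss = C₀·R ≈ 44.806 × 1.1632 ≈ 52.118 mg/L.
One interval later, Cmin,ss = Cmax,ss·e^(−kτ) ≈ 52.118 × 0.1403 ≈ 7.312 mg/L.
Trough 7.3 mg/L vs MEC 10 mg/L: subtherapeutic.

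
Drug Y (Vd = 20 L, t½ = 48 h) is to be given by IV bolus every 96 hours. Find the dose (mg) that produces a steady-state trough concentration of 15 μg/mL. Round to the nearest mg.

900 mg

τ/t½ = 96/48 ≈ 2, so f = (1/2)^(96/48) ≈ 0.250000.
Cmin,ss = (D/Vd)·f/(1−f), so D = Cmin,ss·Vd·(1−f)/f.
D = 15 × 20 × (1−f)/f ≈ 15 × 20 × 3.00000 ≈ 900.00 mg.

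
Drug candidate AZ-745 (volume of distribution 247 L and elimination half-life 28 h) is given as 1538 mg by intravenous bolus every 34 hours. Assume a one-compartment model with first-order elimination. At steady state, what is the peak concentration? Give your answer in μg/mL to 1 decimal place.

10.9 μg/mL

τ/t½ = 34/28 ≈ 1.2143, so fraction remaining f = (1/2)^(34/28) ≈ 0.4310.
At steady state, accumulation factor R = 1/(1 − e^(−kτ)) ≈ 1.7575.
Each bolus raises the concentration by D/Vd = 1538/247 ≈ 6.227 μg/mL.
Steady-state peak Cmax,ss = C₀·R ≈ 6.227 × 1.7575 ≈ 10.944 μg/mL.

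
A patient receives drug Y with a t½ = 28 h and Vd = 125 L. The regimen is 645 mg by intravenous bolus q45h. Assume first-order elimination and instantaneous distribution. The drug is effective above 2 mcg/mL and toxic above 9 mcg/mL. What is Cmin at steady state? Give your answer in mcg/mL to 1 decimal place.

τ/t½ = 45/28 ≈ 1.6071, so fraction remaining f = (1/2)^(45/28) ≈ 0.3282.
Each bolus raises the concentration by D/Vd = 645/125 ≈ 5.160 mcg/mL.
Steady-state trough Cmin,ss = C₀·f/(1−f) ≈ 5.160 × 0.3282/0.6718 ≈ 2.521 mcg/mL.
Trough 2.5 mcg/mL vs MEC 2 mcg/mL: adequate.

2.5 mcg/mL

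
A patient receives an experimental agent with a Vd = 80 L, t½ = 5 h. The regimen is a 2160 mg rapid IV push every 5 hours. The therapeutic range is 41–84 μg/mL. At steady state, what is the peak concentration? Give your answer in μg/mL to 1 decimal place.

54.0 μg/mL

The dosing interval is 1 half-life, so f = 2^(−1) = 0.5.
At steady state, R = 1/(1 − 0.5) = 2/1.
Single-dose peak C₀ = D/Vd = 2160/80 = 27 μg/mL.
Steady-state peak Cmax,ss = C₀·R = 27 × 2/1 ≈ 54.000 μg/mL.
Peak 54.0 μg/mL vs MTC 84 μg/mL: below toxic threshold.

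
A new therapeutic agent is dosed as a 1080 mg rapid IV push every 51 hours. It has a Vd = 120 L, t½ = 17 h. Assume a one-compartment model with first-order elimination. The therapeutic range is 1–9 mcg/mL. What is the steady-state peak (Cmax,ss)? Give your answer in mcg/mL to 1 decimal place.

τ = 51 h = 3 half-lives, so f = (1/2)^3 = 0.125.
At steady state, R = 1/(1 − 0.125) = 8/7.
Single-dose peak C₀ = D/Vd = 1080/120 = 9 mcg/mL.
Steady-state peak Cmax,ss = C₀·R = 9 × 8/7 ≈ 10.286 mcg/mL.
Peak 10.3 mcg/mL vs MTC 9 mcg/mL: exceeds toxic threshold.

10.3 mcg/mL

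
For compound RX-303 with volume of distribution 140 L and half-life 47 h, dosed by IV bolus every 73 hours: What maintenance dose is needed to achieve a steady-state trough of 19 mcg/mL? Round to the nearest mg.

5146 mg

τ/t½ = 73/47 ≈ 1.5532, so f = (1/2)^(73/47) ≈ 0.340755.
Cmin,ss = (D/Vd)·f/(1−f), so D = Cmin,ss·Vd·(1−f)/f.
D = 19 × 140 × (1−f)/f ≈ 19 × 140 × 1.93466 ≈ 5146.20 mg.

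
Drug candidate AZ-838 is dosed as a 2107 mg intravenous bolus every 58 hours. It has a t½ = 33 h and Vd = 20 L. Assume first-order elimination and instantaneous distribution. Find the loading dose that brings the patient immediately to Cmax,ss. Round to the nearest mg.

f = (1/2)^(58/33) ≈ 0.295745; accumulation ratio R = 1/(1−f) ≈ 1.41994.
Loading dose to hit Cmax,ss on first dose: D_load = D_maint·R ≈ 2107 × 1.41994 ≈ 2991.81 mg.

2992 mg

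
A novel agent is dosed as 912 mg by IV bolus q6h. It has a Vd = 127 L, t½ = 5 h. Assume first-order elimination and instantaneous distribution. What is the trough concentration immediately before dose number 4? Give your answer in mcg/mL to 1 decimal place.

5.1 mcg/mL

f = (1/2)^(τ/t½) = (1/2)^(6/5) ≈ 0.4353.
C₀ = D/Vd = 912/127 ≈ 7.181 mcg/mL.
Before the 4th dose, 3 doses have been given. Superposition: Cmin = C₀·(f + f² + … + f^3).
≈ 7.181 × (0.4353 + 0.1895 + 0.0825) ≈ 7.181 × 0.7073 ≈ 5.079 mcg/mL.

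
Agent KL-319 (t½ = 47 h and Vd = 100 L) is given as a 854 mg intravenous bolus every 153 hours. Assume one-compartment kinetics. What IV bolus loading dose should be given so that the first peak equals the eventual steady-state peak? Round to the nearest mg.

f = (1/2)^(153/47) ≈ 0.104725; accumulation ratio R = 1/(1−f) ≈ 1.11698.
Loading dose to hit Cmax,ss on first dose: D_load = D_maint·R ≈ 854 × 1.11698 ≈ 953.90 mg.

954 mg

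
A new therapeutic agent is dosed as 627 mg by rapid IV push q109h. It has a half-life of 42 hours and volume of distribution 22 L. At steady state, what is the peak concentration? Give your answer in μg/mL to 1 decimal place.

τ/t½ = 109/42 ≈ 2.5952, so fraction remaining f = (1/2)^(109/42) ≈ 0.1655.
Accumulation ratio R = 1/(1 − f) ≈ 1/0.8345 ≈ 1.1983.
Each bolus raises the concentration by D/Vd = 627/22 ≈ 28.500 μg/mL.
Cmax,ss = C₀/(1 − f) ≈ 28.500/0.8345 ≈ 34.152 μg/mL.

34.2 μg/mL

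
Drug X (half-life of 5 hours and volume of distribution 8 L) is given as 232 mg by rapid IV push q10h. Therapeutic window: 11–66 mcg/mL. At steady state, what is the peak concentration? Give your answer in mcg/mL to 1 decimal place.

38.7 mcg/mL

τ = 10 h = 2 half-lives, so f = (1/2)^2 = 0.25.
At steady state, R = 1/(1 − 0.25) = 4/3.
Single-dose peak C₀ = D/Vd = 232/8 = 29 mcg/mL.
Steady-state peak Cmax,ss = C₀·R = 29 × 4/3 ≈ 38.667 mcg/mL.
Peak 38.7 mcg/mL vs MTC 66 mcg/mL: below toxic threshold.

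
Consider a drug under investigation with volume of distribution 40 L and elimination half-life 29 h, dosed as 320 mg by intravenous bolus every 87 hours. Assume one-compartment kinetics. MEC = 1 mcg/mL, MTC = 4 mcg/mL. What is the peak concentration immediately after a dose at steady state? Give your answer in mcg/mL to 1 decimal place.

9.1 mcg/mL

τ = 87 h = 3 half-lives, so f = (1/2)^3 = 0.125.
Accumulation ratio R = 1/(1 − f) = 1/0.875 = 8/7.
Single-dose peak C₀ = D/Vd = 320/40 = 8 mcg/mL.
Steady-state peak Cmax,ss = C₀·R = 8 × 8/7 ≈ 9.143 mcg/mL.
Peak 9.1 mcg/mL vs MTC 4 mcg/mL: exceeds toxic threshold.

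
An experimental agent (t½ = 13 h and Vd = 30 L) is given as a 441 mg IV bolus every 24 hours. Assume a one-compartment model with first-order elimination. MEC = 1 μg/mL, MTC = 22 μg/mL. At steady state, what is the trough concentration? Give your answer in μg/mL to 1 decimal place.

τ/t½ = 24/13 ≈ 1.8462, so fraction remaining f = (1/2)^(24/13) ≈ 0.2781.
Each bolus raises the concentration by D/Vd = 441/30 ≈ 14.700 μg/mL.
Steady-state trough Cmin,ss = C₀·f/(1−f) ≈ 14.700 × 0.2781/0.7219 ≈ 5.663 μg/mL.
Trough 5.7 μg/mL vs MEC 1 μg/mL: adequate.

5.7 μg/mL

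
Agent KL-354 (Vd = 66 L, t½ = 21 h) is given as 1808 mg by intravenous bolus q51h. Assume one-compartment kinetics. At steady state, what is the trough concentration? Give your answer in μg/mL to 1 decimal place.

6.2 μg/mL

k = ln2/t½ = ln2/21 ≈ 0.033007 h⁻¹; fraction remaining f = e^(−kτ) = e^(−0.033007×51) ≈ 0.1857.
At steady state, accumulation factor R = 1/(1 − e^(−kτ)) ≈ 1.2280.
Each bolus raises the concentration by D/Vd = 1808/66 ≈ 27.394 μg/mL.
Cmax,ss = C₀/(1 − f) ≈ 27.394/0.8143 ≈ 33.641 μg/mL.
One interval later, Cmin,ss = Cmax,ss·e^(−kτ) ≈ 33.641 × 0.1857 ≈ 6.247 μg/mL.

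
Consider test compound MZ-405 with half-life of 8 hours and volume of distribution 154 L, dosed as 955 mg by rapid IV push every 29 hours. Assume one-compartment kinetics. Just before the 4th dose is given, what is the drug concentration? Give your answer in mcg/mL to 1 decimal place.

f = (1/2)^(τ/t½) = (1/2)^(29/8) ≈ 0.0811.
C₀ = D/Vd = 955/154 ≈ 6.201 mcg/mL.
Before the 4th dose, 3 doses have been given. Superposition: Cmin = C₀·(f + f² + … + f^3).
≈ 6.201 × (0.0811 + 0.0066 + 0.0005) ≈ 6.201 × 0.0882 ≈ 0.547 mcg/mL.

0.5 mcg/mL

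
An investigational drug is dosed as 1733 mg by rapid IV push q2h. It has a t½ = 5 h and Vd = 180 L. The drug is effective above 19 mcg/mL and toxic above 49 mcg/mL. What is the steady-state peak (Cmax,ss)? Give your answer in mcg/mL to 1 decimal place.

Over one 2-h interval, 2/5 ≈ 0.4 half-lives elapse, leaving f ≈ 0.7579 of each dose.
At steady state, accumulation factor R = 1/(1 − e^(−kτ)) ≈ 4.1305.
Single-dose peak C₀ = D/Vd = 1733/180 ≈ 9.628 mcg/mL.
Steady-state peak Cmax,ss = C₀·R ≈ 9.628 × 4.1305 ≈ 39.768 mcg/mL.
Peak 39.8 mcg/mL vs MTC 49 mcg/mL: below toxic threshold.

39.8 mcg/mL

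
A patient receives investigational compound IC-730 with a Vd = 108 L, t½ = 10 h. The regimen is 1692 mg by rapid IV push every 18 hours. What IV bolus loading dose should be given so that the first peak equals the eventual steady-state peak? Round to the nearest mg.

2374 mg

f = (1/2)^(18/10) ≈ 0.287175; accumulation ratio R = 1/(1−f) ≈ 1.40287.
Loading dose to hit Cmax,ss on first dose: D_load = D_maint·R ≈ 1692 × 1.40287 ≈ 2373.66 mg.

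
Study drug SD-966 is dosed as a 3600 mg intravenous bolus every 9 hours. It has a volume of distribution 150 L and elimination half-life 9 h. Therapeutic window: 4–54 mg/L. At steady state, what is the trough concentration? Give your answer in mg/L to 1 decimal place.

τ = 9 h = 1 half-life, so f = (1/2)^1 = 0.5.
Accumulation ratio R = 1/(1 − f) = 1/0.5 = 2/1.
Single-dose peak C₀ = D/Vd = 3600/150 = 24 mg/L.
Steady-state peak Cmax,ss = C₀·R = 24 × 2/1 ≈ 48.000 mg/L.
Steady-state trough Cmin,ss = Cmax,ss·f ≈ 48.000 × 0.5 ≈ 24.000 mg/L.
Trough 24.0 mg/L vs MEC 4 mg/L: adequate.

24.0 mg/L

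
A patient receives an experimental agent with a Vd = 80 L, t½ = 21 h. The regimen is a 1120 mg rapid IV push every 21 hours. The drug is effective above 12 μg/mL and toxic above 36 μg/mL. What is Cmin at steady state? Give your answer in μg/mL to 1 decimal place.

τ = 21 h = 1 half-life, so f = (1/2)^1 = 0.5.
At steady state, R = 1/(1 − 0.5) = 2/1.
Single-dose peak C₀ = D/Vd = 1120/80 = 14 μg/mL.
Steady-state peak Cmax,ss = C₀·R = 14 × 2/1 ≈ 28.000 μg/mL.
Steady-state trough Cmin,ss = Cmax,ss·f ≈ 28.000 × 0.5 ≈ 14.000 μg/mL.
Trough 14.0 μg/mL vs MEC 12 μg/mL: adequate.

14.0 μg/mL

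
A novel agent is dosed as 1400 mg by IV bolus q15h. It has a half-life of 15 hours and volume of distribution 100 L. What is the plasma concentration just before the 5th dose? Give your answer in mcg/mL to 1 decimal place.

f = (1/2)^(τ/t½) = (1/2)^(15/15) ≈ 0.5000.
C₀ = D/Vd = 1400/100 ≈ 14.000 mcg/mL.
Before the 5th dose, 4 doses have been given. Superposition: Cmin = C₀·(f + f² + … + f^4).
≈ 14.000 × (0.5000 + 0.2500 + 0.1250 + 0.0625) ≈ 14.000 × 0.9375 ≈ 13.125 mcg/mL.

13.1 mcg/mL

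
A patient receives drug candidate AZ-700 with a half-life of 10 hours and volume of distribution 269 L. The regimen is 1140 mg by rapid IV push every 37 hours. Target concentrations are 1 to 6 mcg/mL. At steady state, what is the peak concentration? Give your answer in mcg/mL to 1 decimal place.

4.6 mcg/mL

Over one 37-h interval, 37/10 ≈ 3.7 half-lives elapse, leaving f ≈ 0.0769 of each dose.
At steady state, accumulation factor R = 1/(1 − e^(−kτ)) ≈ 1.0833.
Each bolus raises the concentration by D/Vd = 1140/269 ≈ 4.238 mcg/mL.
Cmax,ss = C₀/(1 − f) ≈ 4.238/0.9231 ≈ 4.591 mcg/mL.
Peak 4.6 mcg/mL vs MTC 6 mcg/mL: below toxic threshold.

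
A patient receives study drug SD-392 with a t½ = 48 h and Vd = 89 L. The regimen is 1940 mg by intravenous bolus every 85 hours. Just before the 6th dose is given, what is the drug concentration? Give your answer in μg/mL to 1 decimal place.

f = (1/2)^(τ/t½) = (1/2)^(85/48) ≈ 0.2930.
C₀ = D/Vd = 1940/89 ≈ 21.798 μg/mL.
Before the 6th dose, 5 doses have been given. Superposition: Cmin = C₀·(f + f² + … + f^5).
≈ 21.798 × (0.2930 + 0.0858 + 0.0252 + 0.0074 + 0.0022) ≈ 21.798 × 0.4136 ≈ 9.016 μg/mL.

9.0 μg/mL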